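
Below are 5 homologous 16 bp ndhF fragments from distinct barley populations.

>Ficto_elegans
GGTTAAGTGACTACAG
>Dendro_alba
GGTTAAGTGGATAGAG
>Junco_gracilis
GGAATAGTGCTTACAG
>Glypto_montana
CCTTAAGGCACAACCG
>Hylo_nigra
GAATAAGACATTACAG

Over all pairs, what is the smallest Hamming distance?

Pairwise Hamming distances:
  Ficto_elegans vs Dendro_alba: 3
  Ficto_elegans vs Junco_gracilis: 5
  Ficto_elegans vs Glypto_montana: 6
  Ficto_elegans vs Hylo_nigra: 5
  Dendro_alba vs Junco_gracilis: 6
  Dendro_alba vs Glypto_montana: 9
  Dendro_alba vs Hylo_nigra: 7
  Junco_gracilis vs Glypto_montana: 11
  Junco_gracilis vs Hylo_nigra: 6
  Glypto_montana vs Hylo_nigra: 7
The smallest is 3, between Ficto_elegans and Dendro_alba.

3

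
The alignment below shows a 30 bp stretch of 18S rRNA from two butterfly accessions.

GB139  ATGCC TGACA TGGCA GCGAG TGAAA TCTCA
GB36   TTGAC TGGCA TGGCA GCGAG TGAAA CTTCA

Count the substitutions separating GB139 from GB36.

Mismatches occur at site 1 (A/T), site 4 (C/A), site 8 (A/G), site 26 (T/C), site 27 (C/T).
That gives 5 mismatches out of 30 aligned sites, so the Hamming distance is 5.

5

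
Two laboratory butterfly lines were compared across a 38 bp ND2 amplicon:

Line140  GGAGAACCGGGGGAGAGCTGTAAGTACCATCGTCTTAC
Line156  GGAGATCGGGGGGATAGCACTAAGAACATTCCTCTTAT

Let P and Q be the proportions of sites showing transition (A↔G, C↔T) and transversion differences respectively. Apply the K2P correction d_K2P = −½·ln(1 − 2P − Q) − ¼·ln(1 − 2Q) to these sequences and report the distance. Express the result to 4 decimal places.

Mismatches occur at site 6 (A↔T, transversion), site 8 (C↔G, transversion), site 15 (G↔T, transversion), site 19 (T↔A, transversion), site 20 (G↔C, transversion), site 25 (T↔A, transversion), site 28 (C↔A, transversion), site 29 (A↔T, transversion), site 32 (G↔C, transversion), site 38 (C↔T, transition).
Of the 10 differences, 1 transition and 9 transversions over 38 sites: P = 1/38 = 0.026316, Q = 9/38 = 0.236842.
d = −0.5·ln(0.710526) − 0.25·ln(0.526316) = −0.5·(-0.341750) − 0.25·(-0.641853) = 0.3313.

0.3313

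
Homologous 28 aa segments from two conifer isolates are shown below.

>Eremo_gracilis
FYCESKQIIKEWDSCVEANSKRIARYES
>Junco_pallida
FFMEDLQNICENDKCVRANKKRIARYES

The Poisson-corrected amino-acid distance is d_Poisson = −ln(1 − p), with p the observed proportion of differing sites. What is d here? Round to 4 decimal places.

Mismatches occur at site 2 (Y/F), site 3 (C/M), site 5 (S/D), site 6 (K/L), site 8 (I/N), site 10 (K/C), site 12 (W/N), site 14 (S/K), site 17 (E/R), site 20 (S/K).
p = 10/28 = 0.357143.
d = −ln(1 − 0.357143) = −ln(0.642857) = 0.4418.

0.4418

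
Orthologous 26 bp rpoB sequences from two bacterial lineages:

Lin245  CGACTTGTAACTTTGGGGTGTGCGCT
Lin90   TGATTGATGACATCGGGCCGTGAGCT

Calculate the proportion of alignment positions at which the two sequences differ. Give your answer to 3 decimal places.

0.385

Differing sites — 1:C/T; 4:C/T; 6:T/G; 7:G/A; 9:A/G; 12:T/A; 14:T/C; 18:G/C; 19:T/C; 23:C/A.
There are 10 differences over 26 sites, so p = 10/26 = 0.385.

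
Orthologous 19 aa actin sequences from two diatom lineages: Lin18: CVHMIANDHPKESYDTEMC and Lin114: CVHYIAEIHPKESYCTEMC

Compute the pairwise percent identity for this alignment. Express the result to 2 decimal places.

Differing sites — 4:M/Y; 7:N/E; 8:D/I; 15:D/C.
15 of the 19 sites match, so the percent identity is 15/19 × 100 = 78.95%.

78.95%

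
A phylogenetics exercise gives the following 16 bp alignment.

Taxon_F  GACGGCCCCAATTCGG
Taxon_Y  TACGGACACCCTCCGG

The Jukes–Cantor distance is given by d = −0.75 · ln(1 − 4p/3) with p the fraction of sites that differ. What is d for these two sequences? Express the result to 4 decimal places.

The sequences differ at positions 1 (G/T), 6 (C/A), 8 (C/A), 10 (A/C), 11 (A/C), 13 (T/C).
p = 6/16 = 0.375000.
d = −0.75 · ln(1 − (4/3)·0.375000) = −0.75 · ln(0.500000) = −0.75 · (-0.693147) = 0.5199.

0.5199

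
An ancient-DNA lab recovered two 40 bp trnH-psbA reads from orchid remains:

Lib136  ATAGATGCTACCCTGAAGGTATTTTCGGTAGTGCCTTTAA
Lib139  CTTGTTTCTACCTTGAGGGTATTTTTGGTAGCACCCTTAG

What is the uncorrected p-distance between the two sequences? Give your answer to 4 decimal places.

0.2750

The sequences differ at positions 1 (A/C), 3 (A/T), 5 (A/T), 7 (G/T), 13 (C/T), 17 (A/G), 26 (C/T), 32 (T/C), 33 (G/A), 36 (T/C), 40 (A/G).
There are 11 differences over 40 sites, so p = 11/40 = 0.2750.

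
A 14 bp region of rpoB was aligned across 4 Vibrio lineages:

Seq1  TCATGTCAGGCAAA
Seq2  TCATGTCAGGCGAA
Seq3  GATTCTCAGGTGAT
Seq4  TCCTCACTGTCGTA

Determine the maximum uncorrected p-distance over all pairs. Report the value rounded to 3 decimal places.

Pairwise Hamming distances:
  Seq1 vs Seq2: 1
  Seq1 vs Seq3: 7
  Seq1 vs Seq4: 7
  Seq2 vs Seq3: 6
  Seq2 vs Seq4: 6
  Seq3 vs Seq4: 9
The largest is 9 mismatches, between Seq3 and Seq4; p = 9/14 = 0.643.

0.643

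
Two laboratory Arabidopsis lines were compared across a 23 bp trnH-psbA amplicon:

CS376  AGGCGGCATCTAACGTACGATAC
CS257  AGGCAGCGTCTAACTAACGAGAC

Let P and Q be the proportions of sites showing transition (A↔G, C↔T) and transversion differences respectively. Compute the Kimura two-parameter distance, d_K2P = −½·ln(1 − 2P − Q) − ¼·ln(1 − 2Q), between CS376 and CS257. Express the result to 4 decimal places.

Mismatches occur at site 5 (G/A, transition), site 8 (A/G, transition), site 15 (G/T, transversion), site 16 (T/A, transversion), site 21 (T/G, transversion).
Of the 5 differences, 2 transitions and 3 transversions over 23 sites: P = 2/23 = 0.086957, Q = 3/23 = 0.130435.
d = −0.5·ln(0.695651) − 0.25·ln(0.739130) = −0.5·(-0.362907) − 0.25·(-0.302281) = 0.2570.

0.2570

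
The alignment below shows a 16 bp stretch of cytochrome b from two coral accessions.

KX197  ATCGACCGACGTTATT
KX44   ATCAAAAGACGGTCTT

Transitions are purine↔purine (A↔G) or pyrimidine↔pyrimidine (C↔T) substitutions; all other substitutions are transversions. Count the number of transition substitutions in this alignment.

1

The sequences differ at positions 4 (G/A, transition), 6 (C/A, transversion), 7 (C/A, transversion), 12 (T/G, transversion), 14 (A/C, transversion).
Of the 5 differences, 1 transition and 4 transversions, so the answer is 1.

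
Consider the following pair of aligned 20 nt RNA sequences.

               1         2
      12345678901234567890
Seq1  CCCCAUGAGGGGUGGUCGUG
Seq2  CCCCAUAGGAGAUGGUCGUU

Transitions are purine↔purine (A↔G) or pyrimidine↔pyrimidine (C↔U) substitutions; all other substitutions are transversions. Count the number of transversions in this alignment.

The sequences differ at positions 7 (G/A, transition), 8 (A/G, transition), 10 (G/A, transition), 12 (G/A, transition), 20 (G/U, transversion).
Of the 5 differences, 4 transitions and 1 transversion, so the answer is 1.

1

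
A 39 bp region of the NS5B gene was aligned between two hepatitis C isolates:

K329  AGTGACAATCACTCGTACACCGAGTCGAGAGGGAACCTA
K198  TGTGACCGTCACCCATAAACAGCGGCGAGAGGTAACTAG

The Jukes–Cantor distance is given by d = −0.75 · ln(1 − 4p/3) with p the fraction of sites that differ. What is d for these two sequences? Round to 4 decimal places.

0.4408

Mismatches occur at site 1 (A/T), site 7 (A/C), site 8 (A/G), site 13 (T/C), site 15 (G/A), site 18 (C/A), site 21 (C/A), site 23 (A/C), site 25 (T/G), site 33 (G/T), site 37 (C/T), site 38 (T/A), site 39 (A/G).
p = 13/39 = 0.333333.
d = −0.75 · ln(1 − (4/3)·0.333333) = −0.75 · ln(0.555556) = −0.75 · (-0.587786) = 0.4408.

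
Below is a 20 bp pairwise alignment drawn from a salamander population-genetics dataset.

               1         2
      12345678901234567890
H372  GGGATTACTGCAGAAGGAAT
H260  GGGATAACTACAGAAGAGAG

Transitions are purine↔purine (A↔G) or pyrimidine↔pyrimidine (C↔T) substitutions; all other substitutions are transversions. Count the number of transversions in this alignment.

2

Mismatches occur at site 6 (T/A, transversion), site 10 (G/A, transition), site 17 (G/A, transition), site 18 (A/G, transition), site 20 (T/G, transversion).
Of the 5 differences, 3 transitions and 2 transversions, so the answer is 2.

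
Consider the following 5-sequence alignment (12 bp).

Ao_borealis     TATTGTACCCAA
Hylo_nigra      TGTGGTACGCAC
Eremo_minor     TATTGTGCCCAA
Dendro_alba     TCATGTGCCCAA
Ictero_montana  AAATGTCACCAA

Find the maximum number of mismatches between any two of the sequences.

Pairwise Hamming distances:
  Ao_borealis vs Hylo_nigra: 4
  Ao_borealis vs Eremo_minor: 1
  Ao_borealis vs Dendro_alba: 3
  Ao_borealis vs Ictero_montana: 4
  Hylo_nigra vs Eremo_minor: 5
  Hylo_nigra vs Dendro_alba: 6
  Hylo_nigra vs Ictero_montana: 8
  Eremo_minor vs Dendro_alba: 2
  Eremo_minor vs Ictero_montana: 4
  Dendro_alba vs Ictero_montana: 4
The largest is 8, between Hylo_nigra and Ictero_montana.

8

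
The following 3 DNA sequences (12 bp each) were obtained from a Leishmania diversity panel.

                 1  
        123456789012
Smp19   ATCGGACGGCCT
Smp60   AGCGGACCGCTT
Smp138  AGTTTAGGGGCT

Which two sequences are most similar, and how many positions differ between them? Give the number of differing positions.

3

Pairwise Hamming distances:
  Smp19 vs Smp60: 3
  Smp19 vs Smp138: 6
  Smp60 vs Smp138: 7
The smallest is 3, between Smp19 and Smp60.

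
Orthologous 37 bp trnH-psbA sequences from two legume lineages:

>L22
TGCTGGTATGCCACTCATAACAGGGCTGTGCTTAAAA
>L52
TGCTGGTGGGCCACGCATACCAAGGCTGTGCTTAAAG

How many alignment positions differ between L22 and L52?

The sequences differ at positions 8 (A/G), 9 (T/G), 15 (T/G), 20 (A/C), 23 (G/A), 37 (A/G).
That gives 6 mismatches out of 37 aligned sites, so the Hamming distance is 6.

6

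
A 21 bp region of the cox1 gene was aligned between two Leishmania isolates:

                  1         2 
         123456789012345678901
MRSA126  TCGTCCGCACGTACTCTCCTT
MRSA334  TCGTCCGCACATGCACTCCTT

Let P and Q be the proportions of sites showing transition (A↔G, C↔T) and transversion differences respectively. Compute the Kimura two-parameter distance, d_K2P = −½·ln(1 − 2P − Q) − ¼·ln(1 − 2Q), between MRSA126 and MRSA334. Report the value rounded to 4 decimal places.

0.1610

Mismatches occur at site 11 (G↔A, transition), site 13 (A↔G, transition), site 15 (T↔A, transversion).
Of the 3 differences, 2 transitions and 1 transversion over 21 sites: P = 2/21 = 0.095238, Q = 1/21 = 0.047619.
d = −0.5·ln(0.761905) − 0.25·ln(0.904762) = −0.5·(-0.271933) − 0.25·(-0.100083) = 0.1610.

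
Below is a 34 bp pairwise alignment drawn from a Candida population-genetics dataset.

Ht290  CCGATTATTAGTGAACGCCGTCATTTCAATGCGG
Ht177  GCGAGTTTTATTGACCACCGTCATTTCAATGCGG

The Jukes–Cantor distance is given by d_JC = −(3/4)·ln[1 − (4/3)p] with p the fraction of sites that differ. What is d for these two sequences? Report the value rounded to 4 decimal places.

The sequences differ at positions 1 (C/G), 5 (T/G), 7 (A/T), 11 (G/T), 15 (A/C), 17 (G/A).
p = 6/34 = 0.176471.
d = −0.75 · ln(1 − (4/3)·0.176471) = −0.75 · ln(0.764705) = −0.75 · (-0.268265) = 0.2012.

0.2012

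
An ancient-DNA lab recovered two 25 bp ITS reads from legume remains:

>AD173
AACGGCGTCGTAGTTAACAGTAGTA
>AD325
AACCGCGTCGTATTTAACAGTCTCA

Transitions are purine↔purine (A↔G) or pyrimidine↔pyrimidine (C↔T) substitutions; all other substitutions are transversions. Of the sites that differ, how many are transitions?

1

Mismatches occur at site 4 (G/C, transversion), site 13 (G/T, transversion), site 22 (A/C, transversion), site 23 (G/T, transversion), site 24 (T/C, transition).
Of the 5 differences, 1 transition and 4 transversions, so the answer is 1.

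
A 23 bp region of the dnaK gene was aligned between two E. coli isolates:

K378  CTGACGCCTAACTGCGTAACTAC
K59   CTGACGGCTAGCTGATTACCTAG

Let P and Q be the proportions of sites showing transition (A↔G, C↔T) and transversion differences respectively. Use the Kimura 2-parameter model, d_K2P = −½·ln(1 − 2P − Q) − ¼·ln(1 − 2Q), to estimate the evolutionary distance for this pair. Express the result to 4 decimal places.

0.3241

The sequences differ at positions 7 (C/G, transversion), 11 (A/G, transition), 15 (C/A, transversion), 16 (G/T, transversion), 19 (A/C, transversion), 23 (C/G, transversion).
Of the 6 differences, 1 transition and 5 transversions over 23 sites: P = 1/23 = 0.043478, Q = 5/23 = 0.217391.
d = −0.5·ln(0.695653) − 0.25·ln(0.565218) = −0.5·(-0.362904) − 0.25·(-0.570544) = 0.3241.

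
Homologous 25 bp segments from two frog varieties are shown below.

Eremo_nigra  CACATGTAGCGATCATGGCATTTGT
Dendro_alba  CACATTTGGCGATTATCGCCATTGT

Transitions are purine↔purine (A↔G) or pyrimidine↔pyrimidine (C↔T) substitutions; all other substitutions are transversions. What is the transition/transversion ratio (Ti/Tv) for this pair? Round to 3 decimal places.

0.500

Mismatches occur at site 6 (G/T, transversion), site 8 (A/G, transition), site 14 (C/T, transition), site 17 (G/C, transversion), site 20 (A/C, transversion), site 21 (T/A, transversion).
Of the 6 differences, 2 transitions and 4 transversions, so Ti/Tv = 2/4 = 0.500.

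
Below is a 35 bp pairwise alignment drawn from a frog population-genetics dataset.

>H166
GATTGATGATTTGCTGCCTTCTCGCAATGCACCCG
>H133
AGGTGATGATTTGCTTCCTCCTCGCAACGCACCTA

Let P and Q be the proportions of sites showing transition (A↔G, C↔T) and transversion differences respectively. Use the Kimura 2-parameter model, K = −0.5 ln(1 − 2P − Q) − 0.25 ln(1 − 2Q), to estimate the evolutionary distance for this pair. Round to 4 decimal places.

0.2858

Mismatches occur at site 1 (G↔A, transition), site 2 (A↔G, transition), site 3 (T↔G, transversion), site 16 (G↔T, transversion), site 20 (T↔C, transition), site 28 (T↔C, transition), site 34 (C↔T, transition), site 35 (G↔A, transition).
Of the 8 differences, 6 transitions and 2 transversions over 35 sites: P = 6/35 = 0.171429, Q = 2/35 = 0.057143.
d = −0.5·ln(0.599999) − 0.25·ln(0.885714) = −0.5·(-0.510827) − 0.25·(-0.121361) = 0.2858.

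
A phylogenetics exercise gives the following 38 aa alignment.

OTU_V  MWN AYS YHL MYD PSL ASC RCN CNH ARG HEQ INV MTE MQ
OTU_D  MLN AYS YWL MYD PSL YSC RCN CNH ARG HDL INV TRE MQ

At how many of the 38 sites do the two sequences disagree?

The sequences differ at positions 2 (W/L), 8 (H/W), 16 (A/Y), 29 (E/D), 30 (Q/L), 34 (M/T), 35 (T/R).
That gives 7 mismatches out of 38 aligned sites, so the Hamming distance is 7.

7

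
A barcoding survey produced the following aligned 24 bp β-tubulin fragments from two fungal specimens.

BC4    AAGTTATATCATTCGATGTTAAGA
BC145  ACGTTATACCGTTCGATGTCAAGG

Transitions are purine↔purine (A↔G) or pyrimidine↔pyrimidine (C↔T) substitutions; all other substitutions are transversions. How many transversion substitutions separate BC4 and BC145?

Differing sites — 2:A/C (Tv); 9:T/C (Ti); 11:A/G (Ti); 20:T/C (Ti); 24:A/G (Ti).
Of the 5 differences, 4 transitions and 1 transversion, so the answer is 1.

1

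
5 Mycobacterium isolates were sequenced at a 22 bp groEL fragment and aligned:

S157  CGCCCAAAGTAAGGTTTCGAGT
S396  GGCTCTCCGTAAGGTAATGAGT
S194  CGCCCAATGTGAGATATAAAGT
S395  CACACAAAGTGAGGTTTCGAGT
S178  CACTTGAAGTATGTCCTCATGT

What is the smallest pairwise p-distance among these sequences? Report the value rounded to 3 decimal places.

Pairwise Hamming distances:
  S157 vs S396: 8
  S157 vs S194: 6
  S157 vs S395: 3
  S157 vs S178: 10
  S396 vs S194: 10
  S396 vs S395: 10
  S396 vs S178: 14
  S194 vs S395: 7
  S194 vs S178: 12
  S395 vs S178: 10
The smallest is 3 mismatches, between S157 and S395; p = 3/22 = 0.136.

0.136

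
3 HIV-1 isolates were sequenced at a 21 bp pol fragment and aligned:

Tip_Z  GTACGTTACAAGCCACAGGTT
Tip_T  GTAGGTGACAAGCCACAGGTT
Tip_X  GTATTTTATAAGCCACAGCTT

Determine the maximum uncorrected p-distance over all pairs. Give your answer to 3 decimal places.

0.238

Pairwise Hamming distances:
  Tip_Z vs Tip_T: 2
  Tip_Z vs Tip_X: 4
  Tip_T vs Tip_X: 5
The largest is 5 mismatches, between Tip_T and Tip_X; p = 5/21 = 0.238.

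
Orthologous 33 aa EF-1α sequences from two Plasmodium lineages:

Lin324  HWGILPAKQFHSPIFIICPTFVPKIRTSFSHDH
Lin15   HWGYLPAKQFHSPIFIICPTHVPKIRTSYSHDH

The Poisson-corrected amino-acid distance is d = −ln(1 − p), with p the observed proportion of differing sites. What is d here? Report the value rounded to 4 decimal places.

The sequences differ at positions 4 (I/Y), 21 (F/H), 29 (F/Y).
p = 3/33 = 0.090909.
d = −ln(1 − 0.090909) = −ln(0.909091) = 0.0953.

0.0953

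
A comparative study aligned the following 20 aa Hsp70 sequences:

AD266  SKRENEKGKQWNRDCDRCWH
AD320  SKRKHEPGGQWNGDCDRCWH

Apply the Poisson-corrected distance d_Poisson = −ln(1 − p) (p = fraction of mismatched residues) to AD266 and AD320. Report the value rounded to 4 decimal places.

The sequences differ at positions 4 (E/K), 5 (N/H), 7 (K/P), 9 (K/G), 13 (R/G).
p = 5/20 = 0.250000.
d = −ln(1 − 0.250000) = −ln(0.750000) = 0.2877.

0.2877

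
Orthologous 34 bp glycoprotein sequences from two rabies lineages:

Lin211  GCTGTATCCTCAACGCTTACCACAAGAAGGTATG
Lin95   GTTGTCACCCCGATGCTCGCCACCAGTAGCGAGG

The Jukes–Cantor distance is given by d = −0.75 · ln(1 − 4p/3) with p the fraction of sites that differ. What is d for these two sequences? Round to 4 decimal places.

0.5347

Mismatches occur at site 2 (C↔T), site 6 (A↔C), site 7 (T↔A), site 10 (T↔C), site 12 (A↔G), site 14 (C↔T), site 18 (T↔C), site 19 (A↔G), site 24 (A↔C), site 27 (A↔T), site 30 (G↔C), site 31 (T↔G), site 33 (T↔G).
p = 13/34 = 0.382353.
d = −0.75 · ln(1 − (4/3)·0.382353) = −0.75 · ln(0.490196) = −0.75 · (-0.712950) = 0.5347.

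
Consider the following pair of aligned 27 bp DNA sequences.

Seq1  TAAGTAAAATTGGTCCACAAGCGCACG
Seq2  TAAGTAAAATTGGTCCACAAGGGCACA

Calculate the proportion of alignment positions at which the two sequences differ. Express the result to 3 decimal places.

0.074

Differing sites — 22:C/G; 27:G/A.
There are 2 differences over 27 sites, so p = 2/27 = 0.074.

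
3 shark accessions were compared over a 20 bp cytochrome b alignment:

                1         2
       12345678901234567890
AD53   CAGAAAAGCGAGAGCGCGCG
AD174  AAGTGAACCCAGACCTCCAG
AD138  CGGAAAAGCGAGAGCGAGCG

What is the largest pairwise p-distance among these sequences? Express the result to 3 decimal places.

Pairwise Hamming distances:
  AD53 vs AD174: 9
  AD53 vs AD138: 2
  AD174 vs AD138: 11
The largest is 11 mismatches, between AD174 and AD138; p = 11/20 = 0.550.

0.550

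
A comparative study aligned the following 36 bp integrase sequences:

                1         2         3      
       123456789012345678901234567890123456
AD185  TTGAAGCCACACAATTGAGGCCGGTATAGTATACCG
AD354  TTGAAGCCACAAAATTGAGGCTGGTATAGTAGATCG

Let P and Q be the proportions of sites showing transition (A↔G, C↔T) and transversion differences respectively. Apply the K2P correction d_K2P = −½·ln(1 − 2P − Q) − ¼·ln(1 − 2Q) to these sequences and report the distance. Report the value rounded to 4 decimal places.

Mismatches occur at site 12 (C/A, transversion), site 22 (C/T, transition), site 32 (T/G, transversion), site 34 (C/T, transition).
Of the 4 differences, 2 transitions and 2 transversions over 36 sites: P = 2/36 = 0.055556, Q = 2/36 = 0.055556.
d = −0.5·ln(0.833332) − 0.25·ln(0.888888) = −0.5·(-0.182323) − 0.25·(-0.117784) = 0.1206.

0.1206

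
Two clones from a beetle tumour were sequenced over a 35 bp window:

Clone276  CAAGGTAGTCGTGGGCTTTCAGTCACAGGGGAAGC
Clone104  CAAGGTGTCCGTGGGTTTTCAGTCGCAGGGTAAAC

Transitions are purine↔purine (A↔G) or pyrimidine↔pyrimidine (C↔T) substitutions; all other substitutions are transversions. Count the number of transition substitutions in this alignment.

5

The sequences differ at positions 7 (A/G, transition), 8 (G/T, transversion), 9 (T/C, transition), 16 (C/T, transition), 25 (A/G, transition), 31 (G/T, transversion), 34 (G/A, transition).
Of the 7 differences, 5 transitions and 2 transversions, so the answer is 5.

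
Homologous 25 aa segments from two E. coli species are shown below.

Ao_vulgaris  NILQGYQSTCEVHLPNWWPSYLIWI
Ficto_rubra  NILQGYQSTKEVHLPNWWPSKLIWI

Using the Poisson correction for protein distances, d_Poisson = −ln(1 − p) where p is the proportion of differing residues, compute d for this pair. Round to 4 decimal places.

Differing sites — 10:C/K; 21:Y/K.
p = 2/25 = 0.080000.
d = −ln(1 − 0.080000) = −ln(0.920000) = 0.0834.

0.0834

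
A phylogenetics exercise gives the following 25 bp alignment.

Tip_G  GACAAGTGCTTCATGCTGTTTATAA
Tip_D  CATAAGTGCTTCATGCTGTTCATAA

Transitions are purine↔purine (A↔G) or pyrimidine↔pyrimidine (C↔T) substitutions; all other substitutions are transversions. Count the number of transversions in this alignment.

The sequences differ at positions 1 (G/C, transversion), 3 (C/T, transition), 21 (T/C, transition).
Of the 3 differences, 2 transitions and 1 transversion, so the answer is 1.

1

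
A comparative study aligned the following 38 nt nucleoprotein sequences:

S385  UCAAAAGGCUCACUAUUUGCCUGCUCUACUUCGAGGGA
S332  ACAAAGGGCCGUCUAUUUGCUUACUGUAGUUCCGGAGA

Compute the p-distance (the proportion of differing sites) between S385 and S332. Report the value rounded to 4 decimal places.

0.3158

Differing sites — 1:U/A; 6:A/G; 10:U/C; 11:C/G; 12:A/U; 21:C/U; 23:G/A; 26:C/G; 29:C/G; 33:G/C; 34:A/G; 36:G/A.
There are 12 differences over 38 sites, so p = 12/38 = 0.3158.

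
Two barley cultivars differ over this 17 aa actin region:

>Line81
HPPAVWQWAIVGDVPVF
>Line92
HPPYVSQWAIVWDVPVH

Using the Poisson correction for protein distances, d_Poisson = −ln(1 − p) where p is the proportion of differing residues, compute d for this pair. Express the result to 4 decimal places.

Differing sites — 4:A/Y; 6:W/S; 12:G/W; 17:F/H.
p = 4/17 = 0.235294.
d = −ln(1 − 0.235294) = −ln(0.764706) = 0.2683.

0.2683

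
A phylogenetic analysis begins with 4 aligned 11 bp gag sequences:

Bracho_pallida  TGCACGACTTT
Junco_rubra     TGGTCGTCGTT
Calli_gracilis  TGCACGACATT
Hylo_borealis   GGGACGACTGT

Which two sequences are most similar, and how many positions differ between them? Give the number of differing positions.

Pairwise Hamming distances:
  Bracho_pallida vs Junco_rubra: 4
  Bracho_pallida vs Calli_gracilis: 1
  Bracho_pallida vs Hylo_borealis: 3
  Junco_rubra vs Calli_gracilis: 4
  Junco_rubra vs Hylo_borealis: 5
  Calli_gracilis vs Hylo_borealis: 4
The smallest is 1, between Bracho_pallida and Calli_gracilis.

1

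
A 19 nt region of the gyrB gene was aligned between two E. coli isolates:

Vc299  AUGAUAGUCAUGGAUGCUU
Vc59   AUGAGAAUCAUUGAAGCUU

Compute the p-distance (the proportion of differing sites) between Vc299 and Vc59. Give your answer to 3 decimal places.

Differing sites — 5:U/G; 7:G/A; 12:G/U; 15:U/A.
There are 4 differences over 19 sites, so p = 4/19 = 0.211.

0.211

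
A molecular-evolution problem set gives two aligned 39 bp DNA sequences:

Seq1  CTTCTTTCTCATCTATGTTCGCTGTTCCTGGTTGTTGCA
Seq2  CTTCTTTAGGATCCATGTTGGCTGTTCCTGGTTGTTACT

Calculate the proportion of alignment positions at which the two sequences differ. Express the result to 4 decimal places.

0.1795

The sequences differ at positions 8 (C/A), 9 (T/G), 10 (C/G), 14 (T/C), 20 (C/G), 37 (G/A), 39 (A/T).
There are 7 differences over 39 sites, so p = 7/39 = 0.1795.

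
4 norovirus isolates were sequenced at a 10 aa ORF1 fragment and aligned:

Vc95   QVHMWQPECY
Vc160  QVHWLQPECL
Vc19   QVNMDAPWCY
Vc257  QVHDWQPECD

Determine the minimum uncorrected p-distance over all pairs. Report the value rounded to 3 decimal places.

Pairwise Hamming distances:
  Vc95 vs Vc160: 3
  Vc95 vs Vc19: 4
  Vc95 vs Vc257: 2
  Vc160 vs Vc19: 6
  Vc160 vs Vc257: 3
  Vc19 vs Vc257: 6
The smallest is 2 mismatches, between Vc95 and Vc257; p = 2/10 = 0.200.

0.200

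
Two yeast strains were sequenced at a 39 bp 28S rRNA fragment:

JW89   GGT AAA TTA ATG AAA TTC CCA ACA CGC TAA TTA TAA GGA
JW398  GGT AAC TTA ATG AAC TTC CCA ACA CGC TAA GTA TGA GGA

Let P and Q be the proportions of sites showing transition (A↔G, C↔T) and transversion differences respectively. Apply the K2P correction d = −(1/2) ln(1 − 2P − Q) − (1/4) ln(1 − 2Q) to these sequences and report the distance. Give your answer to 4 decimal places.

0.1104

The sequences differ at positions 6 (A/C, transversion), 15 (A/C, transversion), 31 (T/G, transversion), 35 (A/G, transition).
Of the 4 differences, 1 transition and 3 transversions over 39 sites: P = 1/39 = 0.025641, Q = 3/39 = 0.076923.
d = −0.5·ln(0.871795) − 0.25·ln(0.846154) = −0.5·(-0.137201) − 0.25·(-0.167054) = 0.1104.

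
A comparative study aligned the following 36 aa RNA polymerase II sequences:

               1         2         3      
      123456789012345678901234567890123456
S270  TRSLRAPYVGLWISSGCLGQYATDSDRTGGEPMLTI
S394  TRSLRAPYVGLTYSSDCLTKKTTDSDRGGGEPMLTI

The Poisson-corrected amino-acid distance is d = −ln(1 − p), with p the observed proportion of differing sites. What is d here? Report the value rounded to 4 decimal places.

Differing sites — 12:W/T; 13:I/Y; 16:G/D; 19:G/T; 20:Q/K; 21:Y/K; 22:A/T; 28:T/G.
p = 8/36 = 0.222222.
d = −ln(1 − 0.222222) = −ln(0.777778) = 0.2513.

0.2513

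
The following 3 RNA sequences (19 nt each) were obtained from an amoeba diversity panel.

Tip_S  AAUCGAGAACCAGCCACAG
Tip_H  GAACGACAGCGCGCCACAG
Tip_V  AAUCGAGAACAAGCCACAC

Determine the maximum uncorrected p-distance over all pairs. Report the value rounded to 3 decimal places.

Pairwise Hamming distances:
  Tip_S vs Tip_H: 6
  Tip_S vs Tip_V: 2
  Tip_H vs Tip_V: 7
The largest is 7 mismatches, between Tip_H and Tip_V; p = 7/19 = 0.368.

0.368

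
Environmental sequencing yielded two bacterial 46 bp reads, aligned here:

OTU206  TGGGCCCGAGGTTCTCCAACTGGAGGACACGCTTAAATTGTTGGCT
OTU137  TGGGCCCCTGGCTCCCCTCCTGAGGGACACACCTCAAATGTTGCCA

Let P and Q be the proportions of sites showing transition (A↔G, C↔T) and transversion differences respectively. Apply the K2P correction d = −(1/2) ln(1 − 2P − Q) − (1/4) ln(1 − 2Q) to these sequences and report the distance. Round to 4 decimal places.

Differing sites — 8:G/C (Tv); 9:A/T (Tv); 12:T/C (Ti); 15:T/C (Ti); 18:A/T (Tv); 19:A/C (Tv); 23:G/A (Ti); 24:A/G (Ti); 31:G/A (Ti); 33:T/C (Ti); 35:A/C (Tv); 38:T/A (Tv); 44:G/C (Tv); 46:T/A (Tv).
Of the 14 differences, 6 transitions and 8 transversions over 46 sites: P = 6/46 = 0.130435, Q = 8/46 = 0.173913.
d = −0.5·ln(0.565217) − 0.25·ln(0.652174) = −0.5·(-0.570546) − 0.25·(-0.427444) = 0.3921.

0.3921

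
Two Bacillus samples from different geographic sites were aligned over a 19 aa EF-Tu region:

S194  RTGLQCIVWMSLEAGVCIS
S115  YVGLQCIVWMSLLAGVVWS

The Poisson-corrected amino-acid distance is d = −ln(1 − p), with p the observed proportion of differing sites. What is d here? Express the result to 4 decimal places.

Differing sites — 1:R/Y; 2:T/V; 13:E/L; 17:C/V; 18:I/W.
p = 5/19 = 0.263158.
d = −ln(1 − 0.263158) = −ln(0.736842) = 0.3054.

0.3054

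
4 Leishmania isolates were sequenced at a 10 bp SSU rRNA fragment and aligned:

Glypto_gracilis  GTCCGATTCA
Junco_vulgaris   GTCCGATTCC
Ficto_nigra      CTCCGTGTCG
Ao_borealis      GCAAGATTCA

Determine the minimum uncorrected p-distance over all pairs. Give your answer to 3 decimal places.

0.100

Pairwise Hamming distances:
  Glypto_gracilis vs Junco_vulgaris: 1
  Glypto_gracilis vs Ficto_nigra: 4
  Glypto_gracilis vs Ao_borealis: 3
  Junco_vulgaris vs Ficto_nigra: 4
  Junco_vulgaris vs Ao_borealis: 4
  Ficto_nigra vs Ao_borealis: 7
The smallest is 1 mismatch, between Glypto_gracilis and Junco_vulgaris; p = 1/10 = 0.100.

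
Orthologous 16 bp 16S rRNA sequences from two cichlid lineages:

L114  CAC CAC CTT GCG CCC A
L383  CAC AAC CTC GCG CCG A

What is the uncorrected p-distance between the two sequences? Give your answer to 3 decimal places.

The sequences differ at positions 4 (C/A), 9 (T/C), 15 (C/G).
There are 3 differences over 16 sites, so p = 3/16 = 0.188.

0.188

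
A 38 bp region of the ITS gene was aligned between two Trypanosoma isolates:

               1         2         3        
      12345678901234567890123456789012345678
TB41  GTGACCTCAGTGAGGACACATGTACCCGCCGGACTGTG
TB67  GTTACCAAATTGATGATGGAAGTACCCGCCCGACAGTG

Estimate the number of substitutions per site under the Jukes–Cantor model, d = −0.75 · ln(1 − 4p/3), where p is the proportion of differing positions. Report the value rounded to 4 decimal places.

Differing sites — 3:G/T; 7:T/A; 8:C/A; 10:G/T; 14:G/T; 17:C/T; 18:A/G; 19:C/G; 21:T/A; 31:G/C; 35:T/A.
p = 11/38 = 0.289474.
d = −0.75 · ln(1 − (4/3)·0.289474) = −0.75 · ln(0.614035) = −0.75 · (-0.487703) = 0.3658.

0.3658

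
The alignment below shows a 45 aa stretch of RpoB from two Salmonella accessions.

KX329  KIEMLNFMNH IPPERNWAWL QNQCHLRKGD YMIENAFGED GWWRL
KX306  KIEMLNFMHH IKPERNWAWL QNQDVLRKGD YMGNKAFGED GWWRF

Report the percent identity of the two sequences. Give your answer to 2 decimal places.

Differing sites — 9:N/H; 12:P/K; 24:C/D; 25:H/V; 33:I/G; 34:E/N; 35:N/K; 45:L/F.
37 of the 45 sites match, so the percent identity is 37/45 × 100 = 82.22%.

82.22%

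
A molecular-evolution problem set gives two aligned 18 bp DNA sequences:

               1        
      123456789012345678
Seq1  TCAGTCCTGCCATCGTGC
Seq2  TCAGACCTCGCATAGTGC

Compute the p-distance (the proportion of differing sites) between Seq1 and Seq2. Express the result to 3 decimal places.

0.222

Differing sites — 5:T/A; 9:G/C; 10:C/G; 14:C/A.
There are 4 differences over 18 sites, so p = 4/18 = 0.222.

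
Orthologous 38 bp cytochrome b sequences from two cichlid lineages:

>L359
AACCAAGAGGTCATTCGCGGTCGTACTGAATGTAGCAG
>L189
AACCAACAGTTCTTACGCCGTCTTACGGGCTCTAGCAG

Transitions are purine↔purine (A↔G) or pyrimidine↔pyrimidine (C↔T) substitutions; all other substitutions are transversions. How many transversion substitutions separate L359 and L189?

9

Mismatches occur at site 7 (G↔C, transversion), site 10 (G↔T, transversion), site 13 (A↔T, transversion), site 15 (T↔A, transversion), site 19 (G↔C, transversion), site 23 (G↔T, transversion), site 27 (T↔G, transversion), site 29 (A↔G, transition), site 30 (A↔C, transversion), site 32 (G↔C, transversion).
Of the 10 differences, 1 transition and 9 transversions, so the answer is 9.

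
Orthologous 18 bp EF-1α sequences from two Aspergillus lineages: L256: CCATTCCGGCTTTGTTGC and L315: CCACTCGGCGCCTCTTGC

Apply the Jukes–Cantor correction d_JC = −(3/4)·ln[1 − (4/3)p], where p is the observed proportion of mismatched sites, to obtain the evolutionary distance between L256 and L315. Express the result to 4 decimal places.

0.5482

The sequences differ at positions 4 (T/C), 7 (C/G), 9 (G/C), 10 (C/G), 11 (T/C), 12 (T/C), 14 (G/C).
p = 7/18 = 0.388889.
d = −0.75 · ln(1 − (4/3)·0.388889) = −0.75 · ln(0.481481) = −0.75 · (-0.730889) = 0.5482.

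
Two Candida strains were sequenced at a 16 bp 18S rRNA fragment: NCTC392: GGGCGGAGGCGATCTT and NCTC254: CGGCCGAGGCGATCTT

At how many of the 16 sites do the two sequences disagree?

Differing sites — 1:G/C; 5:G/C.
That gives 2 mismatches out of 16 aligned sites, so the Hamming distance is 2.

2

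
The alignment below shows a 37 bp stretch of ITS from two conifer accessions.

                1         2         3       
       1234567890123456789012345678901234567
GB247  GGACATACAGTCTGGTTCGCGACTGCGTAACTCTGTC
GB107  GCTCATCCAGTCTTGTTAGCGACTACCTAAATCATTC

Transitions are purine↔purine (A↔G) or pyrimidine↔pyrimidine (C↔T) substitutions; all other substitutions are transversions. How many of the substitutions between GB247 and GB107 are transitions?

1

The sequences differ at positions 2 (G/C, transversion), 3 (A/T, transversion), 7 (A/C, transversion), 14 (G/T, transversion), 18 (C/A, transversion), 25 (G/A, transition), 27 (G/C, transversion), 31 (C/A, transversion), 34 (T/A, transversion), 35 (G/T, transversion).
Of the 10 differences, 1 transition and 9 transversions, so the answer is 1.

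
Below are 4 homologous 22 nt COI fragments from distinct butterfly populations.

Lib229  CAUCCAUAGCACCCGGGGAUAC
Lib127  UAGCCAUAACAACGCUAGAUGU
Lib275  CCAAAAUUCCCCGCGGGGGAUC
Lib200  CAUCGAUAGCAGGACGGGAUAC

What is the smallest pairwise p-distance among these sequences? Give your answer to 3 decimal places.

0.227

Pairwise Hamming distances:
  Lib229 vs Lib127: 10
  Lib229 vs Lib275: 11
  Lib229 vs Lib200: 5
  Lib127 vs Lib275: 18
  Lib127 vs Lib200: 11
  Lib275 vs Lib200: 13
The smallest is 5 mismatches, between Lib229 and Lib200; p = 5/22 = 0.227.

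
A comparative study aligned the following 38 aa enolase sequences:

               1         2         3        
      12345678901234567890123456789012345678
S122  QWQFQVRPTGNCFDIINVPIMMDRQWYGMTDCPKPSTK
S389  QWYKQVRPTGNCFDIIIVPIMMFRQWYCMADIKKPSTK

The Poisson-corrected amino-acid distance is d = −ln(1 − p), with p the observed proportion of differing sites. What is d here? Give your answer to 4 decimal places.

0.2364

Differing sites — 3:Q/Y; 4:F/K; 17:N/I; 23:D/F; 28:G/C; 30:T/A; 32:C/I; 33:P/K.
p = 8/38 = 0.210526.
d = −ln(1 − 0.210526) = −ln(0.789474) = 0.2364.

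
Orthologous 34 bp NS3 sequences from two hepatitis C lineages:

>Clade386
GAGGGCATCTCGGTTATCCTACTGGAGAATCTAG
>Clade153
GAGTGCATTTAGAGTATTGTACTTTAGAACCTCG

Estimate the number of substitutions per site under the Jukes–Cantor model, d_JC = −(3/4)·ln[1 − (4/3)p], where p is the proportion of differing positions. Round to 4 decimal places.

Differing sites — 4:G/T; 9:C/T; 11:C/A; 13:G/A; 14:T/G; 18:C/T; 19:C/G; 24:G/T; 25:G/T; 30:T/C; 33:A/C.
p = 11/34 = 0.323529.
d = −0.75 · ln(1 − (4/3)·0.323529) = −0.75 · ln(0.568628) = −0.75 · (-0.564529) = 0.4234.

0.4234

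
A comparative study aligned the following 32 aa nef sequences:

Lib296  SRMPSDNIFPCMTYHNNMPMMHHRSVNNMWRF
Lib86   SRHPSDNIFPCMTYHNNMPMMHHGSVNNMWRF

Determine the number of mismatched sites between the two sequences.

2

Mismatches occur at site 3 (M/H), site 24 (R/G).
That gives 2 mismatches out of 32 aligned sites, so the Hamming distance is 2.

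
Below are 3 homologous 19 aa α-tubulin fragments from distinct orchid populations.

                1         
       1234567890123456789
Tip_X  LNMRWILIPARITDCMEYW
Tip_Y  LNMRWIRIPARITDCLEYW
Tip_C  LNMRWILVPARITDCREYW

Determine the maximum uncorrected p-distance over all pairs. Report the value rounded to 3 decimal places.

Pairwise Hamming distances:
  Tip_X vs Tip_Y: 2
  Tip_X vs Tip_C: 2
  Tip_Y vs Tip_C: 3
The largest is 3 mismatches, between Tip_Y and Tip_C; p = 3/19 = 0.158.

0.158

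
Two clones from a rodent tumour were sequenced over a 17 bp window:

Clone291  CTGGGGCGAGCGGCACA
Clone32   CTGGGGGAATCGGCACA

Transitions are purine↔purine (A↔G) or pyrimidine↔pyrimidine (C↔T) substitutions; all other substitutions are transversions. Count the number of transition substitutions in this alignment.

1

Differing sites — 7:C/G (Tv); 8:G/A (Ti); 10:G/T (Tv).
Of the 3 differences, 1 transition and 2 transversions, so the answer is 1.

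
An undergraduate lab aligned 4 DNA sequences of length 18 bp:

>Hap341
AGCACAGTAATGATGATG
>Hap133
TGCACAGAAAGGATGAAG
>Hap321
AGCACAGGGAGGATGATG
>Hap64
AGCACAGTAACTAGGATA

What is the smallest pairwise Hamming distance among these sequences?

3

Pairwise Hamming distances:
  Hap341 vs Hap133: 4
  Hap341 vs Hap321: 3
  Hap341 vs Hap64: 4
  Hap133 vs Hap321: 4
  Hap133 vs Hap64: 7
  Hap321 vs Hap64: 6
The smallest is 3, between Hap341 and Hap321.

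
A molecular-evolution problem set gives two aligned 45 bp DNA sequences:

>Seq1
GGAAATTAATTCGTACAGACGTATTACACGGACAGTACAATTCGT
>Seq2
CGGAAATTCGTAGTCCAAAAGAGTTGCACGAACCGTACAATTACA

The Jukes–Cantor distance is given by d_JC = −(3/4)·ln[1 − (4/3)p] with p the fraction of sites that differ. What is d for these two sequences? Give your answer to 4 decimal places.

0.5716

Differing sites — 1:G/C; 3:A/G; 6:T/A; 8:A/T; 9:A/C; 10:T/G; 12:C/A; 15:A/C; 18:G/A; 20:C/A; 22:T/A; 23:A/G; 26:A/G; 31:G/A; 34:A/C; 43:C/A; 44:G/C; 45:T/A.
p = 18/45 = 0.400000.
d = −0.75 · ln(1 − (4/3)·0.400000) = −0.75 · ln(0.466667) = −0.75 · (-0.762139) = 0.5716.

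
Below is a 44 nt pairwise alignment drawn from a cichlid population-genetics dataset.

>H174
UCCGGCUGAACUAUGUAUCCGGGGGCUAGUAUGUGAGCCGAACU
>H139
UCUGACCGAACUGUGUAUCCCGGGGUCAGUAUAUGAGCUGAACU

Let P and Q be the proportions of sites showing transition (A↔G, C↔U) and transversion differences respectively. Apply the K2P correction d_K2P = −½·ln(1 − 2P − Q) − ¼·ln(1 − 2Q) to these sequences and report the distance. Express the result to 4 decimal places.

0.2558

The sequences differ at positions 3 (C/U, transition), 5 (G/A, transition), 7 (U/C, transition), 13 (A/G, transition), 21 (G/C, transversion), 26 (C/U, transition), 27 (U/C, transition), 33 (G/A, transition), 39 (C/U, transition).
Of the 9 differences, 8 transitions and 1 transversion over 44 sites: P = 8/44 = 0.181818, Q = 1/44 = 0.022727.
d = −0.5·ln(0.613637) − 0.25·ln(0.954546) = −0.5·(-0.488352) − 0.25·(-0.046519) = 0.2558.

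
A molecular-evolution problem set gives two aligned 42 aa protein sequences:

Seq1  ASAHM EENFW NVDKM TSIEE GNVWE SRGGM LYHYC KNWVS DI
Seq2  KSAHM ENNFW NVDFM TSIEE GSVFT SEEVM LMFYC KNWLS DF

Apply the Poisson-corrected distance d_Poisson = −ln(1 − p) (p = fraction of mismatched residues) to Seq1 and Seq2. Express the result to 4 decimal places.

Mismatches occur at site 1 (A/K), site 7 (E/N), site 14 (K/F), site 22 (N/S), site 24 (W/F), site 25 (E/T), site 27 (R/E), site 28 (G/E), site 29 (G/V), site 32 (Y/M), site 33 (H/F), site 39 (V/L), site 42 (I/F).
p = 13/42 = 0.309524.
d = −ln(1 − 0.309524) = −ln(0.690476) = 0.3704.

0.3704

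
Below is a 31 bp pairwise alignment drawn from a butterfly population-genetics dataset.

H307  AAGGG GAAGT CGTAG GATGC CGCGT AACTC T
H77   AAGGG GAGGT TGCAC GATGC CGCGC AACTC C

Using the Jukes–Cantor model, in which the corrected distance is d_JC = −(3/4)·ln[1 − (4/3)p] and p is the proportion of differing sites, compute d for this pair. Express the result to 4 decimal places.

Mismatches occur at site 8 (A→G), site 11 (C→T), site 13 (T→C), site 15 (G→C), site 25 (T→C), site 31 (T→C).
p = 6/31 = 0.193548.
d = −0.75 · ln(1 − (4/3)·0.193548) = −0.75 · ln(0.741936) = −0.75 · (-0.298492) = 0.2239.

0.2239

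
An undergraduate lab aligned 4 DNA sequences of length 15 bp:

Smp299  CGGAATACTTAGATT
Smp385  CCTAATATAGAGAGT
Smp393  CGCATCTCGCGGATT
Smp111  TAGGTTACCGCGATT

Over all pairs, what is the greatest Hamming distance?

10

Pairwise Hamming distances:
  Smp299 vs Smp385: 6
  Smp299 vs Smp393: 7
  Smp299 vs Smp111: 7
  Smp385 vs Smp393: 10
  Smp385 vs Smp111: 9
  Smp393 vs Smp111: 9
The largest is 10, between Smp385 and Smp393.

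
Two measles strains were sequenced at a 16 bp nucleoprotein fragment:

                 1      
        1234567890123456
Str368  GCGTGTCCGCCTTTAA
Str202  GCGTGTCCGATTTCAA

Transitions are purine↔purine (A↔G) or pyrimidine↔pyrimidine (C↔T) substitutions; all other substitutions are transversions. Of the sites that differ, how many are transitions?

Mismatches occur at site 10 (C/A, transversion), site 11 (C/T, transition), site 14 (T/C, transition).
Of the 3 differences, 2 transitions and 1 transversion, so the answer is 2.

2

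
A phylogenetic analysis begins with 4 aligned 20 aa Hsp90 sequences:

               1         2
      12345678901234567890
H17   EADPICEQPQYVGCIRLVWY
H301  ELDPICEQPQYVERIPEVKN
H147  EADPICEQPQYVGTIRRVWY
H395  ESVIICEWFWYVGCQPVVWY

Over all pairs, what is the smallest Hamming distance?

Pairwise Hamming distances:
  H17 vs H301: 7
  H17 vs H147: 2
  H17 vs H395: 9
  H301 vs H147: 7
  H301 vs H395: 12
  H147 vs H395: 10
The smallest is 2, between H17 and H147.

2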